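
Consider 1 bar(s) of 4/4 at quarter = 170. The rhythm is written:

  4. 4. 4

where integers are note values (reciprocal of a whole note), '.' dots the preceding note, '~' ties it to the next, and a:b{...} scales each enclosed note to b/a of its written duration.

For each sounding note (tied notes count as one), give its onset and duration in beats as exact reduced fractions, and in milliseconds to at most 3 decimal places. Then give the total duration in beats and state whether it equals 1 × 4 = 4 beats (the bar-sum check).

1) 0.0ms=0b +529.412ms=3/2b
2) 529.412ms=3/2b +529.412ms=3/2b
3) 1058.824ms=3b +352.941ms=1b
Σ=4b of 4 (170bpm 4/4) — PASS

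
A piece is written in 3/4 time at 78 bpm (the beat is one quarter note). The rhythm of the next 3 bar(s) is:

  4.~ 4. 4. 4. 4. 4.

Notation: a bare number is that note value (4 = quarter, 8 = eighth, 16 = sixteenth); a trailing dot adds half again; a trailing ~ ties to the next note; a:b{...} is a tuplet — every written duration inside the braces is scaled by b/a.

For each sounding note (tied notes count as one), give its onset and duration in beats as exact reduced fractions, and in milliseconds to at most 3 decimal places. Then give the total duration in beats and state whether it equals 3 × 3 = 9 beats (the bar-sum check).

1) 0.0ms=0b +2307.692ms=3b
2) 2307.692ms=3b +1153.846ms=3/2b
3) 3461.538ms=9/2b +1153.846ms=3/2b
4) 4615.385ms=6b +1153.846ms=3/2b
5) 5769.231ms=15/2b +1153.846ms=3/2b
Σ=9b of 9 (78bpm 3/4) — PASS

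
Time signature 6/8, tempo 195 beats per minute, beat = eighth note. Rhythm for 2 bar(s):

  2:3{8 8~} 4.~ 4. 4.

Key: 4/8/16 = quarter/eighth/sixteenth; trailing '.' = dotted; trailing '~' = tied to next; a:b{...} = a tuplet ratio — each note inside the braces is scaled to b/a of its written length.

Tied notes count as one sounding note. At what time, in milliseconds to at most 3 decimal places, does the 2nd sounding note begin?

note 2 onset = 3/2b = 461.538ms

1. 0.0ms @ 0 + 461.538ms (3/2)
2. 461.538ms @ 3/2 + 2307.692ms (15/2)
3. 2769.231ms @ 9 + 923.077ms (3)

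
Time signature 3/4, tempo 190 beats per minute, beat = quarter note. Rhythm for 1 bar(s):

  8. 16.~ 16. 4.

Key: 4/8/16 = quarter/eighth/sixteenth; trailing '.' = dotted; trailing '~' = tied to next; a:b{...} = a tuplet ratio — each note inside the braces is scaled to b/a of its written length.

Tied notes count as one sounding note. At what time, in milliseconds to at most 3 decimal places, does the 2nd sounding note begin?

note 2 onset = 3/4b = 236.842ms

1. 0.0ms @ 0 + 236.842ms (3/4)
2. 236.842ms @ 3/4 + 236.842ms (3/4)
3. 473.684ms @ 3/2 + 473.684ms (3/2)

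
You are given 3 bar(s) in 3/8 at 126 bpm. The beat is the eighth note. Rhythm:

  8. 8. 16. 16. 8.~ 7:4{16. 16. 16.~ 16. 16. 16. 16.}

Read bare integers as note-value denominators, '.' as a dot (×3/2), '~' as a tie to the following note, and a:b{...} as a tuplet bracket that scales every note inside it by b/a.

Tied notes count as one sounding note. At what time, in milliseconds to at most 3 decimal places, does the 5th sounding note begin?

note 5 onset = 9/2b = 2142.857ms

1. 0.0ms @ 0 + 714.286ms (3/2)
2. 714.286ms @ 3/2 + 714.286ms (3/2)
3. 1428.571ms @ 3 + 357.143ms (3/4)
4. 1785.714ms @ 15/4 + 357.143ms (3/4)
5. 2142.857ms @ 9/2 + 918.367ms (27/14)
6. 3061.224ms @ 45/7 + 204.082ms (3/7)
7. 3265.306ms @ 48/7 + 408.163ms (6/7)
8. 3673.469ms @ 54/7 + 204.082ms (3/7)
9. 3877.551ms @ 57/7 + 204.082ms (3/7)
10. 4081.633ms @ 60/7 + 204.082ms (3/7)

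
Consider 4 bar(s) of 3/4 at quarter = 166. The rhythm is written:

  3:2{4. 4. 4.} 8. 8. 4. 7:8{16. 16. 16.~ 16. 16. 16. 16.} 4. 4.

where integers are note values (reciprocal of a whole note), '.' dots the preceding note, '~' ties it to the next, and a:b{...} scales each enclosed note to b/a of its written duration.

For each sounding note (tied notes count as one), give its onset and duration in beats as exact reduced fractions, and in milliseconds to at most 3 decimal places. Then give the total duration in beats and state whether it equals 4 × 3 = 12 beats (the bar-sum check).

1) 0.0ms=0b +361.446ms=1b
2) 361.446ms=1b +361.446ms=1b
3) 722.892ms=2b +361.446ms=1b
4) 1084.337ms=3b +271.084ms=3/4b
5) 1355.422ms=15/4b +271.084ms=3/4b
6) 1626.506ms=9/2b +542.169ms=3/2b
7) 2168.675ms=6b +154.905ms=3/7b
8) 2323.58ms=45/7b +154.905ms=3/7b
9) 2478.485ms=48/7b +309.811ms=6/7b
10) 2788.296ms=54/7b +154.905ms=3/7b
11) 2943.201ms=57/7b +154.905ms=3/7b
12) 3098.107ms=60/7b +154.905ms=3/7b
13) 3253.012ms=9b +542.169ms=3/2b
14) 3795.181ms=21/2b +542.169ms=3/2b
Σ=12b of 12 (166bpm 3/4) — PASS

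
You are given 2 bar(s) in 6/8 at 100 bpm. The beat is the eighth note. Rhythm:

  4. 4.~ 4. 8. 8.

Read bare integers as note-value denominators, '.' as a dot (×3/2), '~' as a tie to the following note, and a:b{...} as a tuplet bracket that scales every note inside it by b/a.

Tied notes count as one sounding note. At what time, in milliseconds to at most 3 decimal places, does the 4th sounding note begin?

note 4 onset = 21/2b = 6300.0ms

1. 0.0ms @ 0 + 1800.0ms (3)
2. 1800.0ms @ 3 + 3600.0ms (6)
3. 5400.0ms @ 9 + 900.0ms (3/2)
4. 6300.0ms @ 21/2 + 900.0ms (3/2)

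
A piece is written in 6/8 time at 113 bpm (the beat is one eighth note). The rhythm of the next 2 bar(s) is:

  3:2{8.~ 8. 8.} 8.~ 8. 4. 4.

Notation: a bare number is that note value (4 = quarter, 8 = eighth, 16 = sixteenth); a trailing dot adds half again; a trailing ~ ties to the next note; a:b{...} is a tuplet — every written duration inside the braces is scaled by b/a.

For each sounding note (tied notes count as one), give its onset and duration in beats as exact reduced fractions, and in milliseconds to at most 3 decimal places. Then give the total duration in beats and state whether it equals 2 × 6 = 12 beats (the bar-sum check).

1) 0.0ms=0b +1061.947ms=2b
2) 1061.947ms=2b +530.973ms=1b
3) 1592.92ms=3b +1592.92ms=3b
4) 3185.841ms=6b +1592.92ms=3b
5) 4778.761ms=9b +1592.92ms=3b
Σ=12b of 12 (113bpm 6/8) — PASS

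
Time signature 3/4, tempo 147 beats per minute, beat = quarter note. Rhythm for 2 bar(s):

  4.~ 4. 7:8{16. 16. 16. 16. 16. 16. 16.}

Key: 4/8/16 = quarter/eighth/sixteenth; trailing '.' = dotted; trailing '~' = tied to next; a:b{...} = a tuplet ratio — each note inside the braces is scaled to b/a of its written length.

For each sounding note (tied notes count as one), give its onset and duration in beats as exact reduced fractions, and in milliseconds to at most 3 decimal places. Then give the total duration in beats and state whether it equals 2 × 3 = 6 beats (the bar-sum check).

1) 0.0ms=0b +1224.49ms=3b
2) 1224.49ms=3b +174.927ms=3/7b
3) 1399.417ms=24/7b +174.927ms=3/7b
4) 1574.344ms=27/7b +174.927ms=3/7b
5) 1749.271ms=30/7b +174.927ms=3/7b
6) 1924.198ms=33/7b +174.927ms=3/7b
7) 2099.125ms=36/7b +174.927ms=3/7b
8) 2274.052ms=39/7b +174.927ms=3/7b
Σ=6b of 6 (147bpm 3/4) — PASS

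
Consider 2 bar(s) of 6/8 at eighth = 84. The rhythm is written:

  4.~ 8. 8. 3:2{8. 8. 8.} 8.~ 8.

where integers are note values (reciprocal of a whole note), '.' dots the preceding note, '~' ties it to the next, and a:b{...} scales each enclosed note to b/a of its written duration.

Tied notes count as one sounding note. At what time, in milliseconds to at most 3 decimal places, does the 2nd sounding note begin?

note 2 onset = 9/2b = 3214.286ms

1. 0.0ms @ 0 + 3214.286ms (9/2)
2. 3214.286ms @ 9/2 + 1071.429ms (3/2)
3. 4285.714ms @ 6 + 714.286ms (1)
4. 5000.0ms @ 7 + 714.286ms (1)
5. 5714.286ms @ 8 + 714.286ms (1)
6. 6428.571ms @ 9 + 2142.857ms (3)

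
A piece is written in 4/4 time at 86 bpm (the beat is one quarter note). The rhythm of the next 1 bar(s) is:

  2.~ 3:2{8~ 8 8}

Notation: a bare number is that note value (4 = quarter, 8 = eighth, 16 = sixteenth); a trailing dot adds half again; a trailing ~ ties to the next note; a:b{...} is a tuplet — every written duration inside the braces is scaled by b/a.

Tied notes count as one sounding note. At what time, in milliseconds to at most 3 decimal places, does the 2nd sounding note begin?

note 2 onset = 11/3b = 2558.14ms

1. 0.0ms @ 0 + 2558.14ms (11/3)
2. 2558.14ms @ 11/3 + 232.558ms (1/3)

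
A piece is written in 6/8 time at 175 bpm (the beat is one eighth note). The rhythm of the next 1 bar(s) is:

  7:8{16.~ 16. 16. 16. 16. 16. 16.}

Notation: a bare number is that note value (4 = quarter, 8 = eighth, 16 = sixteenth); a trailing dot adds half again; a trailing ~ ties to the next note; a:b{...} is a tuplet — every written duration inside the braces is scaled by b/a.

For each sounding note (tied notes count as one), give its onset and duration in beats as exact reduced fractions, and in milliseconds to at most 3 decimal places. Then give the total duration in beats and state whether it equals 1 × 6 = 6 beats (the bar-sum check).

1) 0.0ms=0b +587.755ms=12/7b
2) 587.755ms=12/7b +293.878ms=6/7b
3) 881.633ms=18/7b +293.878ms=6/7b
4) 1175.51ms=24/7b +293.878ms=6/7b
5) 1469.388ms=30/7b +293.878ms=6/7b
6) 1763.265ms=36/7b +293.878ms=6/7b
Σ=6b of 6 (175bpm 6/8) — PASS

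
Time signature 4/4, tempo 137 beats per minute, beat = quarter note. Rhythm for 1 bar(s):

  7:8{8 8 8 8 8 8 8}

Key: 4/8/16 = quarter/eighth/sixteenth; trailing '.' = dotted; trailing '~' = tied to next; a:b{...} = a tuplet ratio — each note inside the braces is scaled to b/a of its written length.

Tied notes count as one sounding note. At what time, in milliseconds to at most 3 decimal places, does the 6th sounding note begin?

note 6 onset = 20/7b = 1251.303ms

1. 0.0ms @ 0 + 250.261ms (4/7)
2. 250.261ms @ 4/7 + 250.261ms (4/7)
3. 500.521ms @ 8/7 + 250.261ms (4/7)
4. 750.782ms @ 12/7 + 250.261ms (4/7)
5. 1001.043ms @ 16/7 + 250.261ms (4/7)
6. 1251.303ms @ 20/7 + 250.261ms (4/7)
7. 1501.564ms @ 24/7 + 250.261ms (4/7)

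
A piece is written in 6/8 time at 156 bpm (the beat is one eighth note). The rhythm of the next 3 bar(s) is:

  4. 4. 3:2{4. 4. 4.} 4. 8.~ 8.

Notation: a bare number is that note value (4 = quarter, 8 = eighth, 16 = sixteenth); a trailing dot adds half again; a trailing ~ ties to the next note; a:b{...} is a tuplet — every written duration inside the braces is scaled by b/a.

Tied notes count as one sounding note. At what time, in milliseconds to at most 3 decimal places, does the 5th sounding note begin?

1. 0.0ms @ 0 + 1153.846ms (3)
2. 1153.846ms @ 3 + 1153.846ms (3)
3. 2307.692ms @ 6 + 769.231ms (2)
4. 3076.923ms @ 8 + 769.231ms (2)
5. 3846.154ms @ 10 + 769.231ms (2)
6. 4615.385ms @ 12 + 1153.846ms (3)
7. 5769.231ms @ 15 + 1153.846ms (3)

note 5 onset = 10b = 3846.154ms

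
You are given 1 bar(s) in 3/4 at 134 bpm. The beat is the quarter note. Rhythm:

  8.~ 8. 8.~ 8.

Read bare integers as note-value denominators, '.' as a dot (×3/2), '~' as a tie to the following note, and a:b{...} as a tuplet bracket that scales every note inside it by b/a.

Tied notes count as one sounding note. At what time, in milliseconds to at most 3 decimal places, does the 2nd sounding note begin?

note 2 onset = 3/2b = 671.642ms

1. 0.0ms @ 0 + 671.642ms (3/2)
2. 671.642ms @ 3/2 + 671.642ms (3/2)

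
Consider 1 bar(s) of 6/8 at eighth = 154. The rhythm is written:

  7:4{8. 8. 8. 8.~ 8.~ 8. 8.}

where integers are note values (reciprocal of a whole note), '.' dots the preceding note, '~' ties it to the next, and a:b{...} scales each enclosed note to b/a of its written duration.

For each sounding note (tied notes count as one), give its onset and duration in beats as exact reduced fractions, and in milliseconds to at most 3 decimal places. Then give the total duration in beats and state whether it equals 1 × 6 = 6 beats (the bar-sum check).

1) 0.0ms=0b +333.952ms=6/7b
2) 333.952ms=6/7b +333.952ms=6/7b
3) 667.904ms=12/7b +333.952ms=6/7b
4) 1001.855ms=18/7b +1001.855ms=18/7b
5) 2003.711ms=36/7b +333.952ms=6/7b
Σ=6b of 6 (154bpm 6/8) — PASS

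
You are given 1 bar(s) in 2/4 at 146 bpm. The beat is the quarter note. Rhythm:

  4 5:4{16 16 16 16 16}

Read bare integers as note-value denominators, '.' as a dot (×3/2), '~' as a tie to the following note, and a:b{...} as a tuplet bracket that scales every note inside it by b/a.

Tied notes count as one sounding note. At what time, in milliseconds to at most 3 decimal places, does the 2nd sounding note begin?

1. 0.0ms @ 0 + 410.959ms (1)
2. 410.959ms @ 1 + 82.192ms (1/5)
3. 493.151ms @ 6/5 + 82.192ms (1/5)
4. 575.342ms @ 7/5 + 82.192ms (1/5)
5. 657.534ms @ 8/5 + 82.192ms (1/5)
6. 739.726ms @ 9/5 + 82.192ms (1/5)

note 2 onset = 1b = 410.959ms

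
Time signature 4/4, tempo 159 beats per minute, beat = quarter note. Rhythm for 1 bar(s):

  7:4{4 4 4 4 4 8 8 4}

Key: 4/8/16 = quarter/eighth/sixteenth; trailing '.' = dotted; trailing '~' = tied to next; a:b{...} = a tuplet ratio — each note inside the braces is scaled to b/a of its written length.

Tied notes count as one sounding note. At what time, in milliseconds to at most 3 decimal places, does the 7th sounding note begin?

note 7 onset = 22/7b = 1185.984ms

1. 0.0ms @ 0 + 215.633ms (4/7)
2. 215.633ms @ 4/7 + 215.633ms (4/7)
3. 431.267ms @ 8/7 + 215.633ms (4/7)
4. 646.9ms @ 12/7 + 215.633ms (4/7)
5. 862.534ms @ 16/7 + 215.633ms (4/7)
6. 1078.167ms @ 20/7 + 107.817ms (2/7)
7. 1185.984ms @ 22/7 + 107.817ms (2/7)
8. 1293.801ms @ 24/7 + 215.633ms (4/7)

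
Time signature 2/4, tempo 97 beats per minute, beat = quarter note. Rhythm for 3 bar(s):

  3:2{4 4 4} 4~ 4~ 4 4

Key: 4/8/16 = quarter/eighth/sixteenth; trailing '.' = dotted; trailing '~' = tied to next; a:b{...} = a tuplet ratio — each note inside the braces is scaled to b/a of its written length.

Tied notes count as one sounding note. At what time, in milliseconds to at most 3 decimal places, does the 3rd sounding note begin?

1. 0.0ms @ 0 + 412.371ms (2/3)
2. 412.371ms @ 2/3 + 412.371ms (2/3)
3. 824.742ms @ 4/3 + 412.371ms (2/3)
4. 1237.113ms @ 2 + 1855.67ms (3)
5. 3092.784ms @ 5 + 618.557ms (1)

note 3 onset = 4/3b = 824.742ms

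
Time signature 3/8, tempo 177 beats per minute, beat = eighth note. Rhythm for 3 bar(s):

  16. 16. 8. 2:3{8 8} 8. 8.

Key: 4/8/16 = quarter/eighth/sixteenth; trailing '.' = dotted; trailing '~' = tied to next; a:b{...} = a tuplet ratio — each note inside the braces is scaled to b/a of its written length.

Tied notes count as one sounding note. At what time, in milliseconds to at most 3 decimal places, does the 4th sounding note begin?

note 4 onset = 3b = 1016.949ms

1. 0.0ms @ 0 + 254.237ms (3/4)
2. 254.237ms @ 3/4 + 254.237ms (3/4)
3. 508.475ms @ 3/2 + 508.475ms (3/2)
4. 1016.949ms @ 3 + 508.475ms (3/2)
5. 1525.424ms @ 9/2 + 508.475ms (3/2)
6. 2033.898ms @ 6 + 508.475ms (3/2)
7. 2542.373ms @ 15/2 + 508.475ms (3/2)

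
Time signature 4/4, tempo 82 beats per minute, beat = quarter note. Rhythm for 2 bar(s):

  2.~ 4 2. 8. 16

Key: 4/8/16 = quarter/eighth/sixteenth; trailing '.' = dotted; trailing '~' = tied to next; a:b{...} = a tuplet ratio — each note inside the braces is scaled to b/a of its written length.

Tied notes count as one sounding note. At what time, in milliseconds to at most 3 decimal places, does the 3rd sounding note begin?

1. 0.0ms @ 0 + 2926.829ms (4)
2. 2926.829ms @ 4 + 2195.122ms (3)
3. 5121.951ms @ 7 + 548.78ms (3/4)
4. 5670.732ms @ 31/4 + 182.927ms (1/4)

note 3 onset = 7b = 5121.951ms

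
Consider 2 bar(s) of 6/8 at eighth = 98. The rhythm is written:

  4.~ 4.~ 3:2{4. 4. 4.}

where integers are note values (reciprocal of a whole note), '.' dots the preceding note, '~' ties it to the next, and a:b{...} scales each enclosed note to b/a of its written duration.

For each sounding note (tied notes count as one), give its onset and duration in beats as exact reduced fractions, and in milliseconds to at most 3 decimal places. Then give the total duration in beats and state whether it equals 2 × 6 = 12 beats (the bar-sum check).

1) 0.0ms=0b +4897.959ms=8b
2) 4897.959ms=8b +1224.49ms=2b
3) 6122.449ms=10b +1224.49ms=2b
Σ=12b of 12 (98bpm 6/8) — PASS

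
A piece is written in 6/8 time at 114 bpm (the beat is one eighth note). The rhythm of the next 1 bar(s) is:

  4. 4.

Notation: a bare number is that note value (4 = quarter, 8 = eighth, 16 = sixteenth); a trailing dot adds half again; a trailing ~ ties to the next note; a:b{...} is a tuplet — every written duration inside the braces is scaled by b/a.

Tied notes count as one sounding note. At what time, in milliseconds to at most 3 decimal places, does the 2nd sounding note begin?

1. 0.0ms @ 0 + 1578.947ms (3)
2. 1578.947ms @ 3 + 1578.947ms (3)

note 2 onset = 3b = 1578.947ms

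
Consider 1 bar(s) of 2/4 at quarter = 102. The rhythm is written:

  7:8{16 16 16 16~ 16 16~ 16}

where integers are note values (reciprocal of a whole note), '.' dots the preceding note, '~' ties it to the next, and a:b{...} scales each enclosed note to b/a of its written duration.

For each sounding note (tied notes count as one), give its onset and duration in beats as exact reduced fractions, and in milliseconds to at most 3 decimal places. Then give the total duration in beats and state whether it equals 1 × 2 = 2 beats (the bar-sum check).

1) 0.0ms=0b +168.067ms=2/7b
2) 168.067ms=2/7b +168.067ms=2/7b
3) 336.134ms=4/7b +168.067ms=2/7b
4) 504.202ms=6/7b +336.134ms=4/7b
5) 840.336ms=10/7b +336.134ms=4/7b
Σ=2b of 2 (102bpm 2/4) — PASS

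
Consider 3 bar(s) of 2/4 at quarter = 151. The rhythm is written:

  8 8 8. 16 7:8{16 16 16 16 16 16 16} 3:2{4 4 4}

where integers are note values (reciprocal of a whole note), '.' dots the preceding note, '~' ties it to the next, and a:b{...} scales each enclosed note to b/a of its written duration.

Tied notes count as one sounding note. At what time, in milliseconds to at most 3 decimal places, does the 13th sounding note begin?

note 13 onset = 14/3b = 1854.305ms

1. 0.0ms @ 0 + 198.675ms (1/2)
2. 198.675ms @ 1/2 + 198.675ms (1/2)
3. 397.351ms @ 1 + 298.013ms (3/4)
4. 695.364ms @ 7/4 + 99.338ms (1/4)
5. 794.702ms @ 2 + 113.529ms (2/7)
6. 908.231ms @ 16/7 + 113.529ms (2/7)
7. 1021.76ms @ 18/7 + 113.529ms (2/7)
8. 1135.289ms @ 20/7 + 113.529ms (2/7)
9. 1248.817ms @ 22/7 + 113.529ms (2/7)
10. 1362.346ms @ 24/7 + 113.529ms (2/7)
11. 1475.875ms @ 26/7 + 113.529ms (2/7)
12. 1589.404ms @ 4 + 264.901ms (2/3)
13. 1854.305ms @ 14/3 + 264.901ms (2/3)
14. 2119.205ms @ 16/3 + 264.901ms (2/3)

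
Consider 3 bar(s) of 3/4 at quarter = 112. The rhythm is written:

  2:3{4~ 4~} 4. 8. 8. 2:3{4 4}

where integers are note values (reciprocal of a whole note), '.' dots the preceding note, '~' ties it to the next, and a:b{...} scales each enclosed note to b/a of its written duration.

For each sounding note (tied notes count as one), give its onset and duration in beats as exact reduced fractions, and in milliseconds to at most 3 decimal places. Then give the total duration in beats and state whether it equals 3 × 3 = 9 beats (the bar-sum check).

1) 0.0ms=0b +2410.714ms=9/2b
2) 2410.714ms=9/2b +401.786ms=3/4b
3) 2812.5ms=21/4b +401.786ms=3/4b
4) 3214.286ms=6b +803.571ms=3/2b
5) 4017.857ms=15/2b +803.571ms=3/2b
Σ=9b of 9 (112bpm 3/4) — PASS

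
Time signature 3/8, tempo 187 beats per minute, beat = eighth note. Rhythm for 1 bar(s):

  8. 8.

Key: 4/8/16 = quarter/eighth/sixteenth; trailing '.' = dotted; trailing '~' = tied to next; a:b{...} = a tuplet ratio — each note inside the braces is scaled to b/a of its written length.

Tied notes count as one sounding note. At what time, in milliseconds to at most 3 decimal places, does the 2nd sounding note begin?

1. 0.0ms @ 0 + 481.283ms (3/2)
2. 481.283ms @ 3/2 + 481.283ms (3/2)

note 2 onset = 3/2b = 481.283ms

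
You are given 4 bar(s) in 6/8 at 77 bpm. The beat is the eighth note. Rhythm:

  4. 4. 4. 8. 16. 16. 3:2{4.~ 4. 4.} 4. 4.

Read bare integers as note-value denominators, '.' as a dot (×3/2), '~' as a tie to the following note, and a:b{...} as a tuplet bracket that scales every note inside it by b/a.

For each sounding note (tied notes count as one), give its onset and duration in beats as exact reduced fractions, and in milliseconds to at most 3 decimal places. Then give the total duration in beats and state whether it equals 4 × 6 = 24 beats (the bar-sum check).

1) 0.0ms=0b +2337.662ms=3b
2) 2337.662ms=3b +2337.662ms=3b
3) 4675.325ms=6b +2337.662ms=3b
4) 7012.987ms=9b +1168.831ms=3/2b
5) 8181.818ms=21/2b +584.416ms=3/4b
6) 8766.234ms=45/4b +584.416ms=3/4b
7) 9350.649ms=12b +3116.883ms=4b
8) 12467.532ms=16b +1558.442ms=2b
9) 14025.974ms=18b +2337.662ms=3b
10) 16363.636ms=21b +2337.662ms=3b
Σ=24b of 24 (77bpm 6/8) — PASS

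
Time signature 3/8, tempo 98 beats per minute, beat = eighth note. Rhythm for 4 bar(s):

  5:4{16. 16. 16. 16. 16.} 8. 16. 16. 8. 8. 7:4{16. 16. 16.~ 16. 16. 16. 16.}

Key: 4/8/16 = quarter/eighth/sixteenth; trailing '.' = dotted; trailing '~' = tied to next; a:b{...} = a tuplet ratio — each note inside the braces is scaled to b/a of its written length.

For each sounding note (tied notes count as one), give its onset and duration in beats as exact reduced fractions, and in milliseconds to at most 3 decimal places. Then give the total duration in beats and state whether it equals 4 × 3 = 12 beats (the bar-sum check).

1) 0.0ms=0b +367.347ms=3/5b
2) 367.347ms=3/5b +367.347ms=3/5b
3) 734.694ms=6/5b +367.347ms=3/5b
4) 1102.041ms=9/5b +367.347ms=3/5b
5) 1469.388ms=12/5b +367.347ms=3/5b
6) 1836.735ms=3b +918.367ms=3/2b
7) 2755.102ms=9/2b +459.184ms=3/4b
8) 3214.286ms=21/4b +459.184ms=3/4b
9) 3673.469ms=6b +918.367ms=3/2b
10) 4591.837ms=15/2b +918.367ms=3/2b
11) 5510.204ms=9b +262.391ms=3/7b
12) 5772.595ms=66/7b +262.391ms=3/7b
13) 6034.985ms=69/7b +524.781ms=6/7b
14) 6559.767ms=75/7b +262.391ms=3/7b
15) 6822.157ms=78/7b +262.391ms=3/7b
16) 7084.548ms=81/7b +262.391ms=3/7b
Σ=12b of 12 (98bpm 3/8) — PASS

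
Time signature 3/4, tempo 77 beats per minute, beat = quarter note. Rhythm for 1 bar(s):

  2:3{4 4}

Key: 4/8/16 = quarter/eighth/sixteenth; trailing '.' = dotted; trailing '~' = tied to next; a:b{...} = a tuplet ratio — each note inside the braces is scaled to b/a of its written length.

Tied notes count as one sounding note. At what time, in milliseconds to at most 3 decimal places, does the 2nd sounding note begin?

1. 0.0ms @ 0 + 1168.831ms (3/2)
2. 1168.831ms @ 3/2 + 1168.831ms (3/2)

note 2 onset = 3/2b = 1168.831ms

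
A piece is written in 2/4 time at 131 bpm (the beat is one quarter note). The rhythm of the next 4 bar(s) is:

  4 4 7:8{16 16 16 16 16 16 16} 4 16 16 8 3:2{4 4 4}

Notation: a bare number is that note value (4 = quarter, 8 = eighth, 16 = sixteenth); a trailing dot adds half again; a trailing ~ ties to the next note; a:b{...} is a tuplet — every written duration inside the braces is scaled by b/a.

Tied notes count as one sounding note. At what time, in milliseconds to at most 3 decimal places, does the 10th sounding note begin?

1. 0.0ms @ 0 + 458.015ms (1)
2. 458.015ms @ 1 + 458.015ms (1)
3. 916.031ms @ 2 + 130.862ms (2/7)
4. 1046.892ms @ 16/7 + 130.862ms (2/7)
5. 1177.754ms @ 18/7 + 130.862ms (2/7)
6. 1308.615ms @ 20/7 + 130.862ms (2/7)
7. 1439.477ms @ 22/7 + 130.862ms (2/7)
8. 1570.338ms @ 24/7 + 130.862ms (2/7)
9. 1701.2ms @ 26/7 + 130.862ms (2/7)
10. 1832.061ms @ 4 + 458.015ms (1)
11. 2290.076ms @ 5 + 114.504ms (1/4)
12. 2404.58ms @ 21/4 + 114.504ms (1/4)
13. 2519.084ms @ 11/2 + 229.008ms (1/2)
14. 2748.092ms @ 6 + 305.344ms (2/3)
15. 3053.435ms @ 20/3 + 305.344ms (2/3)
16. 3358.779ms @ 22/3 + 305.344ms (2/3)

note 10 onset = 4b = 1832.061ms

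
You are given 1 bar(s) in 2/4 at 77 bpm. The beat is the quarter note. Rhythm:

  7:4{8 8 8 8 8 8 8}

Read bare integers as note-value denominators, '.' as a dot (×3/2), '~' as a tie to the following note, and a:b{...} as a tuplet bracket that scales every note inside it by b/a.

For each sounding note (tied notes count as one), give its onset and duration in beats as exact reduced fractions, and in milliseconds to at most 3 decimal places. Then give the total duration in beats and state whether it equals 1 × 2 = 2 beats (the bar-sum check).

1) 0.0ms=0b +222.635ms=2/7b
2) 222.635ms=2/7b +222.635ms=2/7b
3) 445.269ms=4/7b +222.635ms=2/7b
4) 667.904ms=6/7b +222.635ms=2/7b
5) 890.538ms=8/7b +222.635ms=2/7b
6) 1113.173ms=10/7b +222.635ms=2/7b
7) 1335.807ms=12/7b +222.635ms=2/7b
Σ=2b of 2 (77bpm 2/4) — PASS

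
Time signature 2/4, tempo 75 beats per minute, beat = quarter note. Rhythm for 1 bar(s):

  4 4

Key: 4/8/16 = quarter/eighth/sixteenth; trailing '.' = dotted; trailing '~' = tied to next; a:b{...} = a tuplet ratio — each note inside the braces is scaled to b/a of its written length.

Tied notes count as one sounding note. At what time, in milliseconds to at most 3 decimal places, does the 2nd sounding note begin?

1. 0.0ms @ 0 + 800.0ms (1)
2. 800.0ms @ 1 + 800.0ms (1)

note 2 onset = 1b = 800.0ms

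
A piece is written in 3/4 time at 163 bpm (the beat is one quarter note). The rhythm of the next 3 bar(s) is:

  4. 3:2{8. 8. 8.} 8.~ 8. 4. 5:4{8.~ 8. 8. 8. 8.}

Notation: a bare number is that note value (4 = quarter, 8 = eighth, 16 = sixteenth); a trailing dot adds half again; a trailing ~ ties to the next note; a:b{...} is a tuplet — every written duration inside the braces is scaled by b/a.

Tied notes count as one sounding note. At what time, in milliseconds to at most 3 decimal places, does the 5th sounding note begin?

1. 0.0ms @ 0 + 552.147ms (3/2)
2. 552.147ms @ 3/2 + 184.049ms (1/2)
3. 736.196ms @ 2 + 184.049ms (1/2)
4. 920.245ms @ 5/2 + 184.049ms (1/2)
5. 1104.294ms @ 3 + 552.147ms (3/2)
6. 1656.442ms @ 9/2 + 552.147ms (3/2)
7. 2208.589ms @ 6 + 441.718ms (6/5)
8. 2650.307ms @ 36/5 + 220.859ms (3/5)
9. 2871.166ms @ 39/5 + 220.859ms (3/5)
10. 3092.025ms @ 42/5 + 220.859ms (3/5)

note 5 onset = 3b = 1104.294ms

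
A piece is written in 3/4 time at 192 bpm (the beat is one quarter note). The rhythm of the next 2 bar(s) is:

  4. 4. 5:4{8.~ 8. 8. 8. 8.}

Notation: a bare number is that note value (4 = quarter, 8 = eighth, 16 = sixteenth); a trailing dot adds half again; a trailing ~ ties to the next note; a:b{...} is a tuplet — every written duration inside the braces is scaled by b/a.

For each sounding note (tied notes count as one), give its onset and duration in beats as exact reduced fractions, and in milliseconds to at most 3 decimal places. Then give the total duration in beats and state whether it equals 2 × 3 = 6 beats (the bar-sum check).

1) 0.0ms=0b +468.75ms=3/2b
2) 468.75ms=3/2b +468.75ms=3/2b
3) 937.5ms=3b +375.0ms=6/5b
4) 1312.5ms=21/5b +187.5ms=3/5b
5) 1500.0ms=24/5b +187.5ms=3/5b
6) 1687.5ms=27/5b +187.5ms=3/5b
Σ=6b of 6 (192bpm 3/4) — PASS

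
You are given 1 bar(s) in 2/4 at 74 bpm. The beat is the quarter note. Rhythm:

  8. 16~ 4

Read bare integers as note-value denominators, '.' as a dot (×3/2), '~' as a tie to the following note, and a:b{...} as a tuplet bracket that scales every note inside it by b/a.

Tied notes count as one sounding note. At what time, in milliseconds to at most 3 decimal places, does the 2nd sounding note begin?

1. 0.0ms @ 0 + 608.108ms (3/4)
2. 608.108ms @ 3/4 + 1013.514ms (5/4)

note 2 onset = 3/4b = 608.108ms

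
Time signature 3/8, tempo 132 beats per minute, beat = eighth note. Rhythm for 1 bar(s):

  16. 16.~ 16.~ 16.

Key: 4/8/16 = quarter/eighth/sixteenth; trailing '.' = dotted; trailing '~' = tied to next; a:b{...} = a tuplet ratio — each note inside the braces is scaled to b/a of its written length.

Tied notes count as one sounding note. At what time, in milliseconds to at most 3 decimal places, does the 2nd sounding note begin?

1. 0.0ms @ 0 + 340.909ms (3/4)
2. 340.909ms @ 3/4 + 1022.727ms (9/4)

note 2 onset = 3/4b = 340.909ms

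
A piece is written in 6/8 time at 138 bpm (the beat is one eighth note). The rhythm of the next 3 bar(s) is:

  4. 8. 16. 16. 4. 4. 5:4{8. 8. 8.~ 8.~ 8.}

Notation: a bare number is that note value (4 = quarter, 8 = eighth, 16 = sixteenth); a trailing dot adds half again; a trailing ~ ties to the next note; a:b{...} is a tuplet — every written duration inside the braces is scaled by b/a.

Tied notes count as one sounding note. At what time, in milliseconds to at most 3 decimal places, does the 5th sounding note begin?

note 5 onset = 6b = 2608.696ms

1. 0.0ms @ 0 + 1304.348ms (3)
2. 1304.348ms @ 3 + 652.174ms (3/2)
3. 1956.522ms @ 9/2 + 326.087ms (3/4)
4. 2282.609ms @ 21/4 + 326.087ms (3/4)
5. 2608.696ms @ 6 + 1304.348ms (3)
6. 3913.043ms @ 9 + 1304.348ms (3)
7. 5217.391ms @ 12 + 521.739ms (6/5)
8. 5739.13ms @ 66/5 + 521.739ms (6/5)
9. 6260.87ms @ 72/5 + 1565.217ms (18/5)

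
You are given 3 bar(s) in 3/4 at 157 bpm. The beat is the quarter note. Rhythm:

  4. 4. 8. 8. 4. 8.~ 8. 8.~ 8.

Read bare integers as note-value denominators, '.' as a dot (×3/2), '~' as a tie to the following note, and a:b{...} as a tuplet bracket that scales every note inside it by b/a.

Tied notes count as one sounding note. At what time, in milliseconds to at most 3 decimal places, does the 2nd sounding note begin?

note 2 onset = 3/2b = 573.248ms

1. 0.0ms @ 0 + 573.248ms (3/2)
2. 573.248ms @ 3/2 + 573.248ms (3/2)
3. 1146.497ms @ 3 + 286.624ms (3/4)
4. 1433.121ms @ 15/4 + 286.624ms (3/4)
5. 1719.745ms @ 9/2 + 573.248ms (3/2)
6. 2292.994ms @ 6 + 573.248ms (3/2)
7. 2866.242ms @ 15/2 + 573.248ms (3/2)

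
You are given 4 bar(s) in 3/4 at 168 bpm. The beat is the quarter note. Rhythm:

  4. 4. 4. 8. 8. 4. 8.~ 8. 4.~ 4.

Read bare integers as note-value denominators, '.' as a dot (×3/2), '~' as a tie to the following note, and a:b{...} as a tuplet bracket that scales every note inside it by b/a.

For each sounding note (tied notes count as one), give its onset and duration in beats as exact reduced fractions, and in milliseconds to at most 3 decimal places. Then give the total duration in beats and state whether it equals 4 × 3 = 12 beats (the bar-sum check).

1) 0.0ms=0b +535.714ms=3/2b
2) 535.714ms=3/2b +535.714ms=3/2b
3) 1071.429ms=3b +535.714ms=3/2b
4) 1607.143ms=9/2b +267.857ms=3/4b
5) 1875.0ms=21/4b +267.857ms=3/4b
6) 2142.857ms=6b +535.714ms=3/2b
7) 2678.571ms=15/2b +535.714ms=3/2b
8) 3214.286ms=9b +1071.429ms=3b
Σ=12b of 12 (168bpm 3/4) — PASS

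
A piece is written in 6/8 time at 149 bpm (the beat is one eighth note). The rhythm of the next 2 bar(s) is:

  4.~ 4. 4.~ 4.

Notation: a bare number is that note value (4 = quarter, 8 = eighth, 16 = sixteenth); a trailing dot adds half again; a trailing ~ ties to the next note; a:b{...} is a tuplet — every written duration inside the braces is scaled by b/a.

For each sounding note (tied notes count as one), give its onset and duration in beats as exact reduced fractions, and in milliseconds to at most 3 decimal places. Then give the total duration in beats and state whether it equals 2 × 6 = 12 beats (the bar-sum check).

1) 0.0ms=0b +2416.107ms=6b
2) 2416.107ms=6b +2416.107ms=6b
Σ=12b of 12 (149bpm 6/8) — PASS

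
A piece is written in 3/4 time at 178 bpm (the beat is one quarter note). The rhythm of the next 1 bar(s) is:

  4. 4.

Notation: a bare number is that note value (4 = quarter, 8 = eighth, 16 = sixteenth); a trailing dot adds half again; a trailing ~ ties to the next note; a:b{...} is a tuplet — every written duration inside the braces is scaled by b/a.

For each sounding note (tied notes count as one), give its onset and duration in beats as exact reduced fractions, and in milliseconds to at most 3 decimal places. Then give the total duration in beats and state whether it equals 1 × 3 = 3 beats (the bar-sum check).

1) 0.0ms=0b +505.618ms=3/2b
2) 505.618ms=3/2b +505.618ms=3/2b
Σ=3b of 3 (178bpm 3/4) — PASS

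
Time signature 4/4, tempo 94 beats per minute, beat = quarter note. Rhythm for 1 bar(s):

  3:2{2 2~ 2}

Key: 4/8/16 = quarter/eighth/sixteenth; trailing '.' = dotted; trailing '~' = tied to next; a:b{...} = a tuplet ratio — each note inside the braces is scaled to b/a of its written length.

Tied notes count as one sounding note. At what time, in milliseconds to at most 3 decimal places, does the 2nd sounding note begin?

note 2 onset = 4/3b = 851.064ms

1. 0.0ms @ 0 + 851.064ms (4/3)
2. 851.064ms @ 4/3 + 1702.128ms (8/3)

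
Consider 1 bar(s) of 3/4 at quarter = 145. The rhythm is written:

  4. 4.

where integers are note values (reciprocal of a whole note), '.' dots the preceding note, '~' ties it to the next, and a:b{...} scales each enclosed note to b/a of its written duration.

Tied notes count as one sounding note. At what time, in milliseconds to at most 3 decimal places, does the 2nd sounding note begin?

note 2 onset = 3/2b = 620.69ms

1. 0.0ms @ 0 + 620.69ms (3/2)
2. 620.69ms @ 3/2 + 620.69ms (3/2)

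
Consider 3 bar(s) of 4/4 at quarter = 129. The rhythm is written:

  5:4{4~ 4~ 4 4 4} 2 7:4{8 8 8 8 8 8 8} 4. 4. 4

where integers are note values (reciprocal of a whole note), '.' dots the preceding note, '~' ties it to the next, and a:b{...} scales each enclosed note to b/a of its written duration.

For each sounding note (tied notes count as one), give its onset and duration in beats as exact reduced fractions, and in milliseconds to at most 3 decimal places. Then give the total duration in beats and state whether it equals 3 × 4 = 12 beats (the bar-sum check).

1) 0.0ms=0b +1116.279ms=12/5b
2) 1116.279ms=12/5b +372.093ms=4/5b
3) 1488.372ms=16/5b +372.093ms=4/5b
4) 1860.465ms=4b +930.233ms=2b
5) 2790.698ms=6b +132.89ms=2/7b
6) 2923.588ms=44/7b +132.89ms=2/7b
7) 3056.478ms=46/7b +132.89ms=2/7b
8) 3189.369ms=48/7b +132.89ms=2/7b
9) 3322.259ms=50/7b +132.89ms=2/7b
10) 3455.15ms=52/7b +132.89ms=2/7b
11) 3588.04ms=54/7b +132.89ms=2/7b
12) 3720.93ms=8b +697.674ms=3/2b
13) 4418.605ms=19/2b +697.674ms=3/2b
14) 5116.279ms=11b +465.116ms=1b
Σ=12b of 12 (129bpm 4/4) — PASS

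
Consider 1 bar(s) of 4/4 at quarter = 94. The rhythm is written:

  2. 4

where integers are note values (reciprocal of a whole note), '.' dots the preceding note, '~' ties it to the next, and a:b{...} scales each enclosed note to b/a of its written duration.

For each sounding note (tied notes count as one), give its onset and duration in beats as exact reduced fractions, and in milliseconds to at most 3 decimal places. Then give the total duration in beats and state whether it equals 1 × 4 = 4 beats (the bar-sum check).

1) 0.0ms=0b +1914.894ms=3b
2) 1914.894ms=3b +638.298ms=1b
Σ=4b of 4 (94bpm 4/4) — PASS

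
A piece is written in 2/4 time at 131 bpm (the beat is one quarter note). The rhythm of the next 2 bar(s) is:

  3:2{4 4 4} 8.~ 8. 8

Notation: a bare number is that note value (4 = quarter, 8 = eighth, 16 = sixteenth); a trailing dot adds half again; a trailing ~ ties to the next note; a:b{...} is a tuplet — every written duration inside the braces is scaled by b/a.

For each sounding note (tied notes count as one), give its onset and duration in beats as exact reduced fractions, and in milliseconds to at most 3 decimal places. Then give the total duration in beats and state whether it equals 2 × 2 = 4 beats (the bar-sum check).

1) 0.0ms=0b +305.344ms=2/3b
2) 305.344ms=2/3b +305.344ms=2/3b
3) 610.687ms=4/3b +305.344ms=2/3b
4) 916.031ms=2b +687.023ms=3/2b
5) 1603.053ms=7/2b +229.008ms=1/2b
Σ=4b of 4 (131bpm 2/4) — PASS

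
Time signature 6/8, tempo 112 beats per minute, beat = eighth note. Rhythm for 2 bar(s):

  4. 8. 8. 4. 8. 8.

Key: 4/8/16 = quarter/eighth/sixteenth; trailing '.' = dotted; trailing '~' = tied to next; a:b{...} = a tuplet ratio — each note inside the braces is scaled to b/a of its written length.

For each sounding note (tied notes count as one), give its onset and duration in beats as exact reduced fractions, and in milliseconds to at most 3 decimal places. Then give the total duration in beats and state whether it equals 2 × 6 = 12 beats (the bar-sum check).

1) 0.0ms=0b +1607.143ms=3b
2) 1607.143ms=3b +803.571ms=3/2b
3) 2410.714ms=9/2b +803.571ms=3/2b
4) 3214.286ms=6b +1607.143ms=3b
5) 4821.429ms=9b +803.571ms=3/2b
6) 5625.0ms=21/2b +803.571ms=3/2b
Σ=12b of 12 (112bpm 6/8) — PASS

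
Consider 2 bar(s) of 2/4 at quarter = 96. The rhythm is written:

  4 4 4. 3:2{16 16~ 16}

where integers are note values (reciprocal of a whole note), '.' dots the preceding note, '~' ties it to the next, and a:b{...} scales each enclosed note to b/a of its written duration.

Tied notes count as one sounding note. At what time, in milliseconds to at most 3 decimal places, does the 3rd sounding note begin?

note 3 onset = 2b = 1250.0ms

1. 0.0ms @ 0 + 625.0ms (1)
2. 625.0ms @ 1 + 625.0ms (1)
3. 1250.0ms @ 2 + 937.5ms (3/2)
4. 2187.5ms @ 7/2 + 104.167ms (1/6)
5. 2291.667ms @ 11/3 + 208.333ms (1/3)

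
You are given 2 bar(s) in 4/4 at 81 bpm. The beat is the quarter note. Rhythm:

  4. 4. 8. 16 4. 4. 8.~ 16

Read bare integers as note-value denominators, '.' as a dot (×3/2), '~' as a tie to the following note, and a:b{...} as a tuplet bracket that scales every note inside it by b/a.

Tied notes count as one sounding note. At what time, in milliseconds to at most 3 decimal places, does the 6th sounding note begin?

1. 0.0ms @ 0 + 1111.111ms (3/2)
2. 1111.111ms @ 3/2 + 1111.111ms (3/2)
3. 2222.222ms @ 3 + 555.556ms (3/4)
4. 2777.778ms @ 15/4 + 185.185ms (1/4)
5. 2962.963ms @ 4 + 1111.111ms (3/2)
6. 4074.074ms @ 11/2 + 1111.111ms (3/2)
7. 5185.185ms @ 7 + 740.741ms (1)

note 6 onset = 11/2b = 4074.074ms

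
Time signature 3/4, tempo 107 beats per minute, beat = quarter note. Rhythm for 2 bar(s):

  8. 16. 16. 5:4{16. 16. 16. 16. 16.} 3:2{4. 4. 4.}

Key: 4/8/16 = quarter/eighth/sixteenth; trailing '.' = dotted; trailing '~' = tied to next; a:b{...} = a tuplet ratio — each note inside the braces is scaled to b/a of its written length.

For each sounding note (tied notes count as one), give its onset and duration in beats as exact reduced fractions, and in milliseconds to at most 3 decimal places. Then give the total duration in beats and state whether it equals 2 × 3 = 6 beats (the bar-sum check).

1) 0.0ms=0b +420.561ms=3/4b
2) 420.561ms=3/4b +210.28ms=3/8b
3) 630.841ms=9/8b +210.28ms=3/8b
4) 841.121ms=3/2b +168.224ms=3/10b
5) 1009.346ms=9/5b +168.224ms=3/10b
6) 1177.57ms=21/10b +168.224ms=3/10b
7) 1345.794ms=12/5b +168.224ms=3/10b
8) 1514.019ms=27/10b +168.224ms=3/10b
9) 1682.243ms=3b +560.748ms=1b
10) 2242.991ms=4b +560.748ms=1b
11) 2803.738ms=5b +560.748ms=1b
Σ=6b of 6 (107bpm 3/4) — PASS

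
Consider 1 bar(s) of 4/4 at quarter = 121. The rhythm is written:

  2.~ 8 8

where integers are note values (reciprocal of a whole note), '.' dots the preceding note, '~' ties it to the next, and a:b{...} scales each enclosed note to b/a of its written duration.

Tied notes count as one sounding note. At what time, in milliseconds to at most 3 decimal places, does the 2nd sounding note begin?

1. 0.0ms @ 0 + 1735.537ms (7/2)
2. 1735.537ms @ 7/2 + 247.934ms (1/2)

note 2 onset = 7/2b = 1735.537ms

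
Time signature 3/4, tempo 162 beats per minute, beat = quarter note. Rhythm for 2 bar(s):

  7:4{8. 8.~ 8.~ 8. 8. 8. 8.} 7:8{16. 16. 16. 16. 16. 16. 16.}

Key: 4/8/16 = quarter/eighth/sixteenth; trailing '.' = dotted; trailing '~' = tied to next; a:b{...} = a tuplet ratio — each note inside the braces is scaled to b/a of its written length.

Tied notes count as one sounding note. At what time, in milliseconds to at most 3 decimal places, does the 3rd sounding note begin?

note 3 onset = 12/7b = 634.921ms

1. 0.0ms @ 0 + 158.73ms (3/7)
2. 158.73ms @ 3/7 + 476.19ms (9/7)
3. 634.921ms @ 12/7 + 158.73ms (3/7)
4. 793.651ms @ 15/7 + 158.73ms (3/7)
5. 952.381ms @ 18/7 + 158.73ms (3/7)
6. 1111.111ms @ 3 + 158.73ms (3/7)
7. 1269.841ms @ 24/7 + 158.73ms (3/7)
8. 1428.571ms @ 27/7 + 158.73ms (3/7)
9. 1587.302ms @ 30/7 + 158.73ms (3/7)
10. 1746.032ms @ 33/7 + 158.73ms (3/7)
11. 1904.762ms @ 36/7 + 158.73ms (3/7)
12. 2063.492ms @ 39/7 + 158.73ms (3/7)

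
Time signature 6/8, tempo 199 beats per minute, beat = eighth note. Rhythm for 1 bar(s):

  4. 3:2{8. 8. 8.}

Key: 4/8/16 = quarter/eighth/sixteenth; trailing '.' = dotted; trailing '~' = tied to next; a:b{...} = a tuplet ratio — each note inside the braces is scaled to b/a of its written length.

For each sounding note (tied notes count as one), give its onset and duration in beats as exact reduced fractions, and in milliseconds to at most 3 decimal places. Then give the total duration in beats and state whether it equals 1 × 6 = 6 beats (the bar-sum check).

1) 0.0ms=0b +904.523ms=3b
2) 904.523ms=3b +301.508ms=1b
3) 1206.03ms=4b +301.508ms=1b
4) 1507.538ms=5b +301.508ms=1b
Σ=6b of 6 (199bpm 6/8) — PASS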